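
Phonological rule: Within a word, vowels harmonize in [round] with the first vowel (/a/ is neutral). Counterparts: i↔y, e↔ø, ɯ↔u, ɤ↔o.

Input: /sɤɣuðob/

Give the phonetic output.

[sɤɣɯðɤb]

/u/ harmonizes with /ɤ/ ([-round]) → [ɯ]
/o/ harmonizes with /ɤ/ ([-round]) → [ɤ]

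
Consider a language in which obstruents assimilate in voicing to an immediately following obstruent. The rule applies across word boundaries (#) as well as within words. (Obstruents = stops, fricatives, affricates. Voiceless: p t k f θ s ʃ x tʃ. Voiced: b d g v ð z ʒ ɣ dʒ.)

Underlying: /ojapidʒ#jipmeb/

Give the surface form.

no segment meets the rule's conditions; no change.

[ojapidʒ#jipmeb]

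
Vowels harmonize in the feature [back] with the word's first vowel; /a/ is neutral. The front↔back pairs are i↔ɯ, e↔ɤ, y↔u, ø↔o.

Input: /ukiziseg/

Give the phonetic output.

/i/ harmonizes with /u/ ([+back]) → [ɯ]
/i/ harmonizes with /u/ ([+back]) → [ɯ]
/e/ harmonizes with /u/ ([+back]) → [ɤ]

[ukɯzɯsɤg]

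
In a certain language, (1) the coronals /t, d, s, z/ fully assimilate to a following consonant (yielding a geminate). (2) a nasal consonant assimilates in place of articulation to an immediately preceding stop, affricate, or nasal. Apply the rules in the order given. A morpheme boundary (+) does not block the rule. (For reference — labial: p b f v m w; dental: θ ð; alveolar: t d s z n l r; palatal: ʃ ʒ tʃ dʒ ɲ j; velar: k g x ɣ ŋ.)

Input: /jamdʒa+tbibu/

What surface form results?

[jamdʒa+bbibu]

Rule 1: /t/ before /b/ → [b] (total assimilation)
After rule 1: jamdʒa+bbibu
Rule 2: no segment meets the rule's conditions; no change.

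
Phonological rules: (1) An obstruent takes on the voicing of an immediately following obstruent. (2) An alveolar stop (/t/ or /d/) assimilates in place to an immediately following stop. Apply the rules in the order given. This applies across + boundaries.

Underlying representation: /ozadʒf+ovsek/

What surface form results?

Rule 1: /dʒ/ before /f/ (voiceless) → [tʃ]
Rule 1: /v/ before /s/ (voiceless) → [f]
After rule 1: ozatʃf+ofsek
Rule 2: no segment meets the rule's conditions; no change.

[ozatʃf+ofsek]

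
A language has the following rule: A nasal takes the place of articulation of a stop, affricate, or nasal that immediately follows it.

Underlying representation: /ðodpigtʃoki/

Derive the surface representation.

no segment meets the rule's conditions; no change.

[ðodpigtʃoki]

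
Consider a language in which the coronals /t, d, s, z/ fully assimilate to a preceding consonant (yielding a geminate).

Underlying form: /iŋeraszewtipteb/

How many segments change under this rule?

3

/z/ after /s/ → [s] (total assimilation)
/t/ after /w/ → [w] (total assimilation)
/t/ after /p/ → [p] (total assimilation)
3 segments change.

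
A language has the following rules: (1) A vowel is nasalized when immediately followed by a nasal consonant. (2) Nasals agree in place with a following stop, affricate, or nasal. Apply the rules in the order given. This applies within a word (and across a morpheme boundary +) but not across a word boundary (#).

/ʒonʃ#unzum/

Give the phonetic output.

[ʒõnʃ#ũnzũm]

Rule 1: /o/ before nasal /n/ → [õ]
Rule 1: /u/ before nasal /n/ → [ũ]
Rule 1: /u/ before nasal /m/ → [ũ]
After rule 1: ʒõnʃ#ũnzũm
Rule 2: no segment meets the rule's conditions; no change.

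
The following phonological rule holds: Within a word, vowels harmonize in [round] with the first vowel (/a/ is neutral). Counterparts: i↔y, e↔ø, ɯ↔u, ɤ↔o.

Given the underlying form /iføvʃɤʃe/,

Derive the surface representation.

/ø/ harmonizes with /i/ ([-round]) → [e]

[ifevʃɤʃe]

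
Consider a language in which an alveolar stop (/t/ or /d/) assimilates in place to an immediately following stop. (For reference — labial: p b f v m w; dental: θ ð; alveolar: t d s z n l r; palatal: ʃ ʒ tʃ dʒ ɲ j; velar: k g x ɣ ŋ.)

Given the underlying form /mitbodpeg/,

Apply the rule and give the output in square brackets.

[mipbobpeg]

/t/ before /b/ (labial) → [p]
/d/ before /p/ (labial) → [b]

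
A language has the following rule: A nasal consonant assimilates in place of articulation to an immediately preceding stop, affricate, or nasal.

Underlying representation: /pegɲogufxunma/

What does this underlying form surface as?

/ɲ/ after /g/ (velar) → [ŋ]
/m/ after /n/ (alveolar) → [n]

[pegŋogufxunna]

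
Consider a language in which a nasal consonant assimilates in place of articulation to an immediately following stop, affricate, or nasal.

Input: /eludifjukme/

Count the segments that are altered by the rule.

No segment meets the rule's conditions.

0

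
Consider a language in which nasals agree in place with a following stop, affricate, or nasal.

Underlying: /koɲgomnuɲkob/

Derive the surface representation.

[koŋgonnuŋkob]

/ɲ/ before /g/ (velar) → [ŋ]
/m/ before /n/ (alveolar) → [n]
/ɲ/ before /k/ (velar) → [ŋ]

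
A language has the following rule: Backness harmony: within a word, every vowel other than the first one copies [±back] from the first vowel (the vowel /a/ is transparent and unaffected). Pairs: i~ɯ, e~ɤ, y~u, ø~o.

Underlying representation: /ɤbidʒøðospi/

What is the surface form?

[ɤbɯdʒoðospɯ]

/i/ harmonizes with /ɤ/ ([+back]) → [ɯ]
/ø/ harmonizes with /ɤ/ ([+back]) → [o]
/i/ harmonizes with /ɤ/ ([+back]) → [ɯ]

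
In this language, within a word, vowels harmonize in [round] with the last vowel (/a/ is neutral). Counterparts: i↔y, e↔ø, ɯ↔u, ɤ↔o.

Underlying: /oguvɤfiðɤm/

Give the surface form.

/o/ harmonizes with /ɤ/ ([-round]) → [ɤ]
/u/ harmonizes with /ɤ/ ([-round]) → [ɯ]

[ɤgɯvɤfiðɤm]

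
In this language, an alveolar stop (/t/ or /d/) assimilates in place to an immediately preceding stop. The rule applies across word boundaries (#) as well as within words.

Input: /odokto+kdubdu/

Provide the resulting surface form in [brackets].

[odokko+kgubbu]

/t/ after /k/ (velar) → [k]
/d/ after /k/ (velar) → [g]
/d/ after /b/ (labial) → [b]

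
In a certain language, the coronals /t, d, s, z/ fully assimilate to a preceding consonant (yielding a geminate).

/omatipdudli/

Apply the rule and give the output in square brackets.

/d/ after /p/ → [p] (total assimilation)

[omatippudli]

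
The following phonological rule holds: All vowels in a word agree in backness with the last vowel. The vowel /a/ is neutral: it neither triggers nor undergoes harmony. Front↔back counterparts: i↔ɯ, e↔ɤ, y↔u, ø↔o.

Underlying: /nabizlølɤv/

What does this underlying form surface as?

[nabɯzlolɤv]

/i/ harmonizes with /ɤ/ ([+back]) → [ɯ]
/ø/ harmonizes with /ɤ/ ([+back]) → [o]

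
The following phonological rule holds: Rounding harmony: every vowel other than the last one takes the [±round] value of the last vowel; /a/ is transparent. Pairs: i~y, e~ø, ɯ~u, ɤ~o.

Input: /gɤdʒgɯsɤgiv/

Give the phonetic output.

no segment meets the rule's conditions; no change.

[gɤdʒgɯsɤgiv]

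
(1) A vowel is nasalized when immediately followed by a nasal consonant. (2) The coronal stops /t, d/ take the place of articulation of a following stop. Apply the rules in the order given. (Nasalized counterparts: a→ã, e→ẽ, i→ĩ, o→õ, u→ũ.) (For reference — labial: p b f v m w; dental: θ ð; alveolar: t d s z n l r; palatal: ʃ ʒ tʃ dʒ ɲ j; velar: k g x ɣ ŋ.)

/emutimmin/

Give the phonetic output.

Rule 1: /e/ before nasal /m/ → [ẽ]
Rule 1: /i/ before nasal /m/ → [ĩ]
Rule 1: /i/ before nasal /n/ → [ĩ]
After rule 1: ẽmutĩmmĩn
Rule 2: no segment meets the rule's conditions; no change.

[ẽmutĩmmĩn]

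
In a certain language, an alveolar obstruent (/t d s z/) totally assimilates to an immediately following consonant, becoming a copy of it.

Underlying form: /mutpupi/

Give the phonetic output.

/t/ before /p/ → [p] (total assimilation)

[muppupi]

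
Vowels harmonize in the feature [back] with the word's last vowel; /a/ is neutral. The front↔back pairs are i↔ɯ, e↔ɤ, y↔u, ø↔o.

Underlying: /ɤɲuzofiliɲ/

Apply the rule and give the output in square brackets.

[eɲyzøfiliɲ]

/ɤ/ harmonizes with /i/ ([-back]) → [e]
/u/ harmonizes with /i/ ([-back]) → [y]
/o/ harmonizes with /i/ ([-back]) → [ø]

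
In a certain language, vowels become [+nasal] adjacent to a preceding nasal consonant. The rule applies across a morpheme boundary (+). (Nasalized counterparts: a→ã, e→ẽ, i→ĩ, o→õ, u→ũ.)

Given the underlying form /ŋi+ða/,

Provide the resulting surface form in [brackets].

/i/ after nasal /ŋ/ → [ĩ]

[ŋĩ+ða]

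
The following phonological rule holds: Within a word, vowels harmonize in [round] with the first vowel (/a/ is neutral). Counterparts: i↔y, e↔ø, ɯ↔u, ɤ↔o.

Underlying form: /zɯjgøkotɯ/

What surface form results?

/ø/ harmonizes with /ɯ/ ([-round]) → [e]
/o/ harmonizes with /ɯ/ ([-round]) → [ɤ]

[zɯjgekɤtɯ]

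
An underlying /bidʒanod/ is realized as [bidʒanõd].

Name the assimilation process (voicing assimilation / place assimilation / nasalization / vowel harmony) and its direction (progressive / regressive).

nasalization, progressive

/o/→[õ].
Each target copies a feature from the preceding segment, so the direction is progressive.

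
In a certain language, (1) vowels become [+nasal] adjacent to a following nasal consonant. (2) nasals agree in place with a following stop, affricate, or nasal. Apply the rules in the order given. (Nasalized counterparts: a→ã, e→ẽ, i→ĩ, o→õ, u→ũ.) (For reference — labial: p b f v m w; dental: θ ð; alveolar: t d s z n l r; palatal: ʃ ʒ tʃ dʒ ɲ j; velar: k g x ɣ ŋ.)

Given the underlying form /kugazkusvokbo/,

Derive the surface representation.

[kugazkusvokbo]

Rule 1: no segment meets the rule's conditions; no change.
After rule 1: kugazkusvokbo
Rule 2: no segment meets the rule's conditions; no change.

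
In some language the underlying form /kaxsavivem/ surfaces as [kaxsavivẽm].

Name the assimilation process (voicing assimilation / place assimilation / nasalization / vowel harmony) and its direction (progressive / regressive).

/e/→[ẽ].
Each target copies a feature from the following segment, so the direction is regressive.

nasalization, regressive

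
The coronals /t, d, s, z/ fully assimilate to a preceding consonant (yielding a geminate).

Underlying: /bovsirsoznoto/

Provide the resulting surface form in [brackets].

/s/ after /v/ → [v] (total assimilation)
/s/ after /r/ → [r] (total assimilation)

[bovvirroznoto]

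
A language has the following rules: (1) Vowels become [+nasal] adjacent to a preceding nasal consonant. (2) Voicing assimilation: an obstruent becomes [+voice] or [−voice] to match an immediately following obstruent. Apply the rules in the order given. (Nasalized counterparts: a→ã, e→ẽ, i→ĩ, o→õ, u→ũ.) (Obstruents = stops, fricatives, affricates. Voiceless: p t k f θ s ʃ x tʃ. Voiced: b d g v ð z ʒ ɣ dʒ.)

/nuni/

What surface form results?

Rule 1: /u/ after nasal /n/ → [ũ]
Rule 1: /i/ after nasal /n/ → [ĩ]
After rule 1: nũnĩ
Rule 2: no segment meets the rule's conditions; no change.

[nũnĩ]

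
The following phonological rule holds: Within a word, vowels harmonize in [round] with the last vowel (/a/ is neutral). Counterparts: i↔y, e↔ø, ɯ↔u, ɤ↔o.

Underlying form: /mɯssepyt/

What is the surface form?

/ɯ/ harmonizes with /y/ ([+round]) → [u]
/e/ harmonizes with /y/ ([+round]) → [ø]

[mussøpyt]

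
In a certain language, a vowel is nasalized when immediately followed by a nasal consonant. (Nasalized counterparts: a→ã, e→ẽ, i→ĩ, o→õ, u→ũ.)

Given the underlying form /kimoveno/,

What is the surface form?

/i/ before nasal /m/ → [ĩ]
/e/ before nasal /n/ → [ẽ]

[kĩmovẽno]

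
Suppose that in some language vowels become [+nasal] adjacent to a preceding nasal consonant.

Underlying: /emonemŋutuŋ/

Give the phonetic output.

[emõnẽmŋũtuŋ]

/o/ after nasal /m/ → [õ]
/e/ after nasal /n/ → [ẽ]
/u/ after nasal /ŋ/ → [ũ]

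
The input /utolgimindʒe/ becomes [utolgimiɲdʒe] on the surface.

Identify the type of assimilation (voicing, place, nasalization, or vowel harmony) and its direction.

/n/→[ɲ].
Each target copies a feature from the following segment, so the direction is regressive.

place assimilation, regressive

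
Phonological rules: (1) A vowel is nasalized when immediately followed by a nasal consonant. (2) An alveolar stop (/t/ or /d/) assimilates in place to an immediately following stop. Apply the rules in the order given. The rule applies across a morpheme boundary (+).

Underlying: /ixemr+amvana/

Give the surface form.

[ixẽmr+ãmvãna]

Rule 1: /e/ before nasal /m/ → [ẽ]
Rule 1: /a/ before nasal /m/ → [ã]
Rule 1: /a/ before nasal /n/ → [ã]
After rule 1: ixẽmr+ãmvãna
Rule 2: no segment meets the rule's conditions; no change.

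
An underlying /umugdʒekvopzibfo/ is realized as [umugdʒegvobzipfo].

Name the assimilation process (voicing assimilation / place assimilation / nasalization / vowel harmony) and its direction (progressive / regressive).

/k/→[g] /p/→[b] /b/→[p].
Each target copies a feature from the following segment, so the direction is regressive.

voicing assimilation, regressive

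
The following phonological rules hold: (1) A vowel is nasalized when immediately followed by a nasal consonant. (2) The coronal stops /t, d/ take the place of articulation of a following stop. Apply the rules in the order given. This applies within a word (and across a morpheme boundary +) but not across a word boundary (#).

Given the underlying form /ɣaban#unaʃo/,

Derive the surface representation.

[ɣabãn#ũnaʃo]

Rule 1: /a/ before nasal /n/ → [ã]
Rule 1: /u/ before nasal /n/ → [ũ]
After rule 1: ɣabãn#ũnaʃo
Rule 2: no segment meets the rule's conditions; no change.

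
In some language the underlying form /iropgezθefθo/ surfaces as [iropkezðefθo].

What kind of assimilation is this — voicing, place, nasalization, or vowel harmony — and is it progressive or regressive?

/g/→[k] /θ/→[ð].
Each target copies a feature from the preceding segment, so the direction is progressive.

voicing assimilation, progressive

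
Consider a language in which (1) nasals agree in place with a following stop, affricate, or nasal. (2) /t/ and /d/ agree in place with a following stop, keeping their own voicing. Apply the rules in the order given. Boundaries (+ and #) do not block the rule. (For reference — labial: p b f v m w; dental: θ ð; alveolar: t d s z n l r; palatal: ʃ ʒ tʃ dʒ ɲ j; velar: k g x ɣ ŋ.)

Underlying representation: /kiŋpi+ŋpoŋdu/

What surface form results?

[kimpi+mpondu]

Rule 1: /ŋ/ before /p/ (labial) → [m]
Rule 1: /ŋ/ before /p/ (labial) → [m]
Rule 1: /ŋ/ before /d/ (alveolar) → [n]
After rule 1: kimpi+mpondu
Rule 2: no segment meets the rule's conditions; no change.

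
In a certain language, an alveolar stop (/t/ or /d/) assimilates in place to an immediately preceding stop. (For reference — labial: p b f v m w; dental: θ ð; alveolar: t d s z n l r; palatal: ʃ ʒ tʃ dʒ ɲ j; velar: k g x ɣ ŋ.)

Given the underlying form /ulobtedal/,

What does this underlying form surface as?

[ulobpedal]

/t/ after /b/ (labial) → [p]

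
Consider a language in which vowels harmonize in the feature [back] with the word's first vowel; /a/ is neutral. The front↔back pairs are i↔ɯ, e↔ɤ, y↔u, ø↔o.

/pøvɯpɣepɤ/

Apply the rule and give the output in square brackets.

[pøvipɣepe]

/ɯ/ harmonizes with /ø/ ([-back]) → [i]
/ɤ/ harmonizes with /ø/ ([-back]) → [e]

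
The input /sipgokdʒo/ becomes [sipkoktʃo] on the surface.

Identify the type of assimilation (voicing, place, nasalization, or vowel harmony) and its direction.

/g/→[k] /dʒ/→[tʃ].
Each target copies a feature from the preceding segment, so the direction is progressive.

voicing assimilation, progressive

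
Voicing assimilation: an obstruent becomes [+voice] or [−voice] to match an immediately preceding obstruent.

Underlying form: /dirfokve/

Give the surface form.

/v/ after /k/ (voiceless) → [f]

[dirfokfe]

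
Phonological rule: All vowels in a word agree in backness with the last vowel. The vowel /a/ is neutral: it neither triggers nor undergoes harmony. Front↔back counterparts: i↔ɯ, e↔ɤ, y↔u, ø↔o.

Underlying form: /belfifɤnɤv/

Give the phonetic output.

[bɤlfɯfɤnɤv]

/e/ harmonizes with /ɤ/ ([+back]) → [ɤ]
/i/ harmonizes with /ɤ/ ([+back]) → [ɯ]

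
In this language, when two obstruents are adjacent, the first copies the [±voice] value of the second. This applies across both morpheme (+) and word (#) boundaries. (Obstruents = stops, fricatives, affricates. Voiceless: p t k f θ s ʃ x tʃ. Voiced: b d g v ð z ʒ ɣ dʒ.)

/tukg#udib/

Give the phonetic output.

/k/ before /g/ (voiced) → [g]

[tugg#udib]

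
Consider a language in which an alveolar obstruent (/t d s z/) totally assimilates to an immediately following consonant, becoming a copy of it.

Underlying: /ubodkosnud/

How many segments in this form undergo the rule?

2

/d/ before /k/ → [k] (total assimilation)
/s/ before /n/ → [n] (total assimilation)
2 segments change.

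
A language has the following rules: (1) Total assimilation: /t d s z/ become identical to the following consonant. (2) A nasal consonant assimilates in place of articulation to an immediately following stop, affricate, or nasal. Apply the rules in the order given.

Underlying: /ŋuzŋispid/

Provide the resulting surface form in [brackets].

Rule 1: /z/ before /ŋ/ → [ŋ] (total assimilation)
Rule 1: /s/ before /p/ → [p] (total assimilation)
After rule 1: ŋuŋŋippid
Rule 2: no segment meets the rule's conditions; no change.

[ŋuŋŋippid]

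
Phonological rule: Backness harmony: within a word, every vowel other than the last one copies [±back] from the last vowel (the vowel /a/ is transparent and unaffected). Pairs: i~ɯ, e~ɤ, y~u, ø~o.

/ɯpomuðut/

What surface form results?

[ɯpomuðut]

no segment meets the rule's conditions; no change.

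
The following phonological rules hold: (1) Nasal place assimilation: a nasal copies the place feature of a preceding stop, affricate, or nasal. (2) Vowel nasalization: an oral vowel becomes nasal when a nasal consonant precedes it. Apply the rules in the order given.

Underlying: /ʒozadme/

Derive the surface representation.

[ʒozadnẽ]

Rule 1: /m/ after /d/ (alveolar) → [n]
After rule 1: ʒozadne
Rule 2: /e/ after nasal /n/ → [ẽ]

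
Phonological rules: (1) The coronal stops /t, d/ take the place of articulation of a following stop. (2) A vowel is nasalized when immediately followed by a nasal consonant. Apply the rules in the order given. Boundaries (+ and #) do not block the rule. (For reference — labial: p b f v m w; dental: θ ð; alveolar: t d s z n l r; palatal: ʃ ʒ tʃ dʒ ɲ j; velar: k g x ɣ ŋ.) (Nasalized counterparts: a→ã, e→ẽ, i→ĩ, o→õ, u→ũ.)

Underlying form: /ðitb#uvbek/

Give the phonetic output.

[ðipb#uvbek]

Rule 1: /t/ before /b/ (labial) → [p]
After rule 1: ðipb#uvbek
Rule 2: no segment meets the rule's conditions; no change.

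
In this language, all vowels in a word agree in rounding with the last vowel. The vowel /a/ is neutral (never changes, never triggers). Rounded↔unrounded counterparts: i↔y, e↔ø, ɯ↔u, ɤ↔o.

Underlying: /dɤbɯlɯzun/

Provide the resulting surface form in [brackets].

[dobuluzun]

/ɤ/ harmonizes with /u/ ([+round]) → [o]
/ɯ/ harmonizes with /u/ ([+round]) → [u]
/ɯ/ harmonizes with /u/ ([+round]) → [u]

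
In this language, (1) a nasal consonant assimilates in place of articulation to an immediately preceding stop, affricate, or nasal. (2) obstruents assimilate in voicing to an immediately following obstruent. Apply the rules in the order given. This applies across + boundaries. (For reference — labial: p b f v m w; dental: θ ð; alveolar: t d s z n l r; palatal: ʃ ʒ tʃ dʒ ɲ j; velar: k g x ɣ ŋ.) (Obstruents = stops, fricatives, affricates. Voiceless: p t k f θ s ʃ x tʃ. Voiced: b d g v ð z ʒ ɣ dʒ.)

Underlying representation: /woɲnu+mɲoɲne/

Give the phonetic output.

[woɲɲu+mmoɲɲe]

Rule 1: /n/ after /ɲ/ (palatal) → [ɲ]
Rule 1: /ɲ/ after /m/ (labial) → [m]
Rule 1: /n/ after /ɲ/ (palatal) → [ɲ]
After rule 1: woɲɲu+mmoɲɲe
Rule 2: no segment meets the rule's conditions; no change.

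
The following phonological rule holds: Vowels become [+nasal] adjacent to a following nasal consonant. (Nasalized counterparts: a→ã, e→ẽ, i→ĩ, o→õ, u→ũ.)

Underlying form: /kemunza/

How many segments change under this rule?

2

/e/ before nasal /m/ → [ẽ]
/u/ before nasal /n/ → [ũ]
2 segments change.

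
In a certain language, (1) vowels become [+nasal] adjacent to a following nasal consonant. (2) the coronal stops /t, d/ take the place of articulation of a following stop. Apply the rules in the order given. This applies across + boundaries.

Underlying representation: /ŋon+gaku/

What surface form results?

[ŋõn+gaku]

Rule 1: /o/ before nasal /n/ → [õ]
After rule 1: ŋõn+gaku
Rule 2: no segment meets the rule's conditions; no change.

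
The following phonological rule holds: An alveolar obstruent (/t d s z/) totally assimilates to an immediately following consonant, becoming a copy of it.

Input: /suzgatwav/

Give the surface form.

/z/ before /g/ → [g] (total assimilation)
/t/ before /w/ → [w] (total assimilation)

[suggawwav]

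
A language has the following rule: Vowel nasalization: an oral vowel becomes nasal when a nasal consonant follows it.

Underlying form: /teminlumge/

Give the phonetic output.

[tẽmĩnlũmge]

/e/ before nasal /m/ → [ẽ]
/i/ before nasal /n/ → [ĩ]
/u/ before nasal /m/ → [ũ]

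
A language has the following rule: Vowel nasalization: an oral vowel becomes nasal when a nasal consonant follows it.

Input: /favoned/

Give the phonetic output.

[favõned]

/o/ before nasal /n/ → [õ]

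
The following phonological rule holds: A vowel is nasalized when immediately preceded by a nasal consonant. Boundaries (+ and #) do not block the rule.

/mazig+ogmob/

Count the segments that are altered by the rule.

2

/a/ after nasal /m/ → [ã]
/o/ after nasal /m/ → [õ]
2 segments change.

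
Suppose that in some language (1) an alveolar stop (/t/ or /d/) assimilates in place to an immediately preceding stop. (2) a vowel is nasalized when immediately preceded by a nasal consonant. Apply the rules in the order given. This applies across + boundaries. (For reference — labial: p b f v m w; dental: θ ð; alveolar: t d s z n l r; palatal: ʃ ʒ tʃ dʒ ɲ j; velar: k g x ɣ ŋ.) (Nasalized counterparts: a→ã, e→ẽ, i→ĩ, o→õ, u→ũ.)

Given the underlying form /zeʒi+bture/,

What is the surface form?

Rule 1: /t/ after /b/ (labial) → [p]
After rule 1: zeʒi+bpure
Rule 2: no segment meets the rule's conditions; no change.

[zeʒi+bpure]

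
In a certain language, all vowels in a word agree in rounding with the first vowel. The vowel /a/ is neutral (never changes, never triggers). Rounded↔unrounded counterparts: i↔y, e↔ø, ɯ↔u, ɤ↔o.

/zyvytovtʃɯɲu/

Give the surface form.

/ɯ/ harmonizes with /y/ ([+round]) → [u]

[zyvytovtʃuɲu]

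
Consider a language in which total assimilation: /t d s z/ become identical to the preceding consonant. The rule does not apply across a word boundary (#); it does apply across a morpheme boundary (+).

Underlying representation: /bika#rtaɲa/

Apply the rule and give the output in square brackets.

/t/ after /r/ → [r] (total assimilation)

[bika#rraɲa]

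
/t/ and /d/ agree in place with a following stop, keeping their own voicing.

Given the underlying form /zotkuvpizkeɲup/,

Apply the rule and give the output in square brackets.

/t/ before /k/ (velar) → [k]

[zokkuvpizkeɲup]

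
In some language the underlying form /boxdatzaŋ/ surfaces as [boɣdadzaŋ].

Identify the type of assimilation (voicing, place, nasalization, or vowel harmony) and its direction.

/x/→[ɣ] /t/→[d].
Each target copies a feature from the following segment, so the direction is regressive.

voicing assimilation, regressive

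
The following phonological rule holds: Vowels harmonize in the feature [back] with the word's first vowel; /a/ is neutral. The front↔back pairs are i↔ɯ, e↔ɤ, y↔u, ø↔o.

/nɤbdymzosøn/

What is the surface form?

[nɤbdumzoson]

/y/ harmonizes with /ɤ/ ([+back]) → [u]
/ø/ harmonizes with /ɤ/ ([+back]) → [o]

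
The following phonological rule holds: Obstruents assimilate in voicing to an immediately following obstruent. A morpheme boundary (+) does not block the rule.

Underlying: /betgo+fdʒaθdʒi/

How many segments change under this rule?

/t/ before /g/ (voiced) → [d]
/f/ before /dʒ/ (voiced) → [v]
/θ/ before /dʒ/ (voiced) → [ð]
3 segments change.

3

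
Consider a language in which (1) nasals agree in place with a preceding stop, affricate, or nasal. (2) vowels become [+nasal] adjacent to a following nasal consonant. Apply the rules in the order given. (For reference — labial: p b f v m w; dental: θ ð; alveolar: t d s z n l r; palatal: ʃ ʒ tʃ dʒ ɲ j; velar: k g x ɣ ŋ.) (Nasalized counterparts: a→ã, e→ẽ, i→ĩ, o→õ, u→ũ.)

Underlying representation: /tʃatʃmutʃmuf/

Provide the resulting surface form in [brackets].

Rule 1: /m/ after /tʃ/ (palatal) → [ɲ]
Rule 1: /m/ after /tʃ/ (palatal) → [ɲ]
After rule 1: tʃatʃɲutʃɲuf
Rule 2: no segment meets the rule's conditions; no change.

[tʃatʃɲutʃɲuf]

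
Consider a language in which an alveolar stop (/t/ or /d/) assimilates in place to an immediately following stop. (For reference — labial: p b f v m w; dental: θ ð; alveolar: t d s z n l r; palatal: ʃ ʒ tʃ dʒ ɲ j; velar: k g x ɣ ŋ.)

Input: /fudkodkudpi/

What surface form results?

[fugkogkubpi]

/d/ before /k/ (velar) → [g]
/d/ before /k/ (velar) → [g]
/d/ before /p/ (labial) → [b]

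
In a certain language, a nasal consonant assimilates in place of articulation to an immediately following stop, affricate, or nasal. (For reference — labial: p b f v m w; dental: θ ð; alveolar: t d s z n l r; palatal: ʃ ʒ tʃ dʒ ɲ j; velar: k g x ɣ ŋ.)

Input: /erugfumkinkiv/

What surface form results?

[erugfuŋkiŋkiv]

/m/ before /k/ (velar) → [ŋ]
/n/ before /k/ (velar) → [ŋ]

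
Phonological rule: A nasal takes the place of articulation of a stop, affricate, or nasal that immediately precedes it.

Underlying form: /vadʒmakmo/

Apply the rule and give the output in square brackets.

[vadʒɲakŋo]

/m/ after /dʒ/ (palatal) → [ɲ]
/m/ after /k/ (velar) → [ŋ]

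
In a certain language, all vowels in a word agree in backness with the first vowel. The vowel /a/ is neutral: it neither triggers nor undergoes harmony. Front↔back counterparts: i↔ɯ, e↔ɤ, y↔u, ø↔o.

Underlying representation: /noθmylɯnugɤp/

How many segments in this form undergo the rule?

/y/ harmonizes with /o/ ([+back]) → [u]
1 segment changes.

1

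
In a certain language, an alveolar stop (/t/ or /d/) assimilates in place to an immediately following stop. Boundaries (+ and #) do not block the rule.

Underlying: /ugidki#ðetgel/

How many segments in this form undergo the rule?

/d/ before /k/ (velar) → [g]
/t/ before /g/ (velar) → [k]
2 segments change.

2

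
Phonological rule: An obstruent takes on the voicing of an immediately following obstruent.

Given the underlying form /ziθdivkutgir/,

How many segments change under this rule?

3

/θ/ before /d/ (voiced) → [ð]
/v/ before /k/ (voiceless) → [f]
/t/ before /g/ (voiced) → [d]
3 segments change.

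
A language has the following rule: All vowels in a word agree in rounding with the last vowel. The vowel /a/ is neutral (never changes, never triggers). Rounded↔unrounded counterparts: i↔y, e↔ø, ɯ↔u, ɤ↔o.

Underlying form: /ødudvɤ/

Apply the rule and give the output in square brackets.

[edɯdvɤ]

/ø/ harmonizes with /ɤ/ ([-round]) → [e]
/u/ harmonizes with /ɤ/ ([-round]) → [ɯ]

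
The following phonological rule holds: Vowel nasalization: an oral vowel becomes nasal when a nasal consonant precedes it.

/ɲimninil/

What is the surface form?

[ɲĩmnĩnĩl]

/i/ after nasal /ɲ/ → [ĩ]
/i/ after nasal /n/ → [ĩ]
/i/ after nasal /n/ → [ĩ]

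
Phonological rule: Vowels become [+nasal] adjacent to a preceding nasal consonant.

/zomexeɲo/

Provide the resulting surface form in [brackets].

[zomẽxeɲõ]

/e/ after nasal /m/ → [ẽ]
/o/ after nasal /ɲ/ → [õ]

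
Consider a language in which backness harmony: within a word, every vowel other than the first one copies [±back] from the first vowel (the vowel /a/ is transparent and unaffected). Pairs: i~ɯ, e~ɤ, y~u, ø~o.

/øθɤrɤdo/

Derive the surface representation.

/ɤ/ harmonizes with /ø/ ([-back]) → [e]
/ɤ/ harmonizes with /ø/ ([-back]) → [e]
/o/ harmonizes with /ø/ ([-back]) → [ø]

[øθeredø]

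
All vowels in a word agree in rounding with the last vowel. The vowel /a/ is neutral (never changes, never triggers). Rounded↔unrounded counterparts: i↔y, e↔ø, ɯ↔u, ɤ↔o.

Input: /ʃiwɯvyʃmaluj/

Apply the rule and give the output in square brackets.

[ʃywuvyʃmaluj]

/i/ harmonizes with /u/ ([+round]) → [y]
/ɯ/ harmonizes with /u/ ([+round]) → [u]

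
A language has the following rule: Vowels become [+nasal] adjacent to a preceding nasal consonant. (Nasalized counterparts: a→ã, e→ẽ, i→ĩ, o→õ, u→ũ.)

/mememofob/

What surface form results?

[mẽmẽmõfob]

/e/ after nasal /m/ → [ẽ]
/e/ after nasal /m/ → [ẽ]
/o/ after nasal /m/ → [õ]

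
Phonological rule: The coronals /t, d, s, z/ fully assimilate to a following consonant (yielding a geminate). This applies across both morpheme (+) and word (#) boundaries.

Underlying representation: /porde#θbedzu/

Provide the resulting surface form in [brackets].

[porde#θbezzu]

/d/ before /z/ → [z] (total assimilation)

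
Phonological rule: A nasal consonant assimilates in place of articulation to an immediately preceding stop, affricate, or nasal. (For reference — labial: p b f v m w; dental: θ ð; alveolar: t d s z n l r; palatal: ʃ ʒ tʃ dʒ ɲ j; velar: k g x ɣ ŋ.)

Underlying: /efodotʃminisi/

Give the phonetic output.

[efodotʃɲinisi]

/m/ after /tʃ/ (palatal) → [ɲ]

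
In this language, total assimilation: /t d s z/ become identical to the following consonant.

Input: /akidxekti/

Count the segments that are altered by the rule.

/d/ before /x/ → [x] (total assimilation)
1 segment changes.

1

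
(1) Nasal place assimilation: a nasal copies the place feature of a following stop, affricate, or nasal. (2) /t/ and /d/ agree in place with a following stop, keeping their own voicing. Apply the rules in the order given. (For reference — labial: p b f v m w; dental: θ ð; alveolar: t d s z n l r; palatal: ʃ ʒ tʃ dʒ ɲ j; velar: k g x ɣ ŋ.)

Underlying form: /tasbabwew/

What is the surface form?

Rule 1: no segment meets the rule's conditions; no change.
After rule 1: tasbabwew
Rule 2: no segment meets the rule's conditions; no change.

[tasbabwew]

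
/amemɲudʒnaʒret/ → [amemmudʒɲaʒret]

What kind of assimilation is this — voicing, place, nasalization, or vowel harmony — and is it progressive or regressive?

place assimilation, progressive

/ɲ/→[m] /n/→[ɲ].
Each target copies a feature from the preceding segment, so the direction is progressive.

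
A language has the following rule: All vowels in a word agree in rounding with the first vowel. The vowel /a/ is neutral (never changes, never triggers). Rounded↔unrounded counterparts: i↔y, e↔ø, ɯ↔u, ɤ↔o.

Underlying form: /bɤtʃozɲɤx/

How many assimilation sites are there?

1

/o/ harmonizes with /ɤ/ ([-round]) → [ɤ]
1 segment changes.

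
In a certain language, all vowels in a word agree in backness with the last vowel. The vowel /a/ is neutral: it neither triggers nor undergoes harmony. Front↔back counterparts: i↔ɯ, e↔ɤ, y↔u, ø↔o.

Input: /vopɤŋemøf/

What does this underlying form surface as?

[vøpeŋemøf]

/o/ harmonizes with /ø/ ([-back]) → [ø]
/ɤ/ harmonizes with /ø/ ([-back]) → [e]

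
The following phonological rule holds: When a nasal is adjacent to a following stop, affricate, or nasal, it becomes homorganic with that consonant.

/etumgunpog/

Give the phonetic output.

[etuŋgumpog]

/m/ before /g/ (velar) → [ŋ]
/n/ before /p/ (labial) → [m]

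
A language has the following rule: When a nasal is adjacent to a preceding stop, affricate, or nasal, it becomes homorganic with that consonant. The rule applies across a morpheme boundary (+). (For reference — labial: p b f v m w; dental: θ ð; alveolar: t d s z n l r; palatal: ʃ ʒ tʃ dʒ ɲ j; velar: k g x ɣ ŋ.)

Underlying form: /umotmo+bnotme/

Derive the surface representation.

/m/ after /t/ (alveolar) → [n]
/n/ after /b/ (labial) → [m]
/m/ after /t/ (alveolar) → [n]

[umotno+bmotne]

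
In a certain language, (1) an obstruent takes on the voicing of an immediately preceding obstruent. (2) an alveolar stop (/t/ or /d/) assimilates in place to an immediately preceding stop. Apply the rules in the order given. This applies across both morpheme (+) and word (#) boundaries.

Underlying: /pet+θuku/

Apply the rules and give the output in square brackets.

[pet+θuku]

Rule 1: no segment meets the rule's conditions; no change.
After rule 1: pet+θuku
Rule 2: no segment meets the rule's conditions; no change.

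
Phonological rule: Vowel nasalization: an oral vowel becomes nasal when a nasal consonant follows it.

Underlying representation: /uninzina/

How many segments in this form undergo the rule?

3

/u/ before nasal /n/ → [ũ]
/i/ before nasal /n/ → [ĩ]
/i/ before nasal /n/ → [ĩ]
3 segments change.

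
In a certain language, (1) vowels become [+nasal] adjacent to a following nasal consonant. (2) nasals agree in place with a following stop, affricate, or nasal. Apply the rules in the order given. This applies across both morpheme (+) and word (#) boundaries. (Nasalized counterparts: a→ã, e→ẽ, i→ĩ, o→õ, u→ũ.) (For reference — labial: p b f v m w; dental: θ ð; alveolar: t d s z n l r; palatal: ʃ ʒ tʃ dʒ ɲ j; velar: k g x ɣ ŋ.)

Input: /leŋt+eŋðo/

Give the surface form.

[lẽnt+ẽŋðo]

Rule 1: /e/ before nasal /ŋ/ → [ẽ]
Rule 1: /e/ before nasal /ŋ/ → [ẽ]
After rule 1: lẽŋt+ẽŋðo
Rule 2: /ŋ/ before /t/ (alveolar) → [n]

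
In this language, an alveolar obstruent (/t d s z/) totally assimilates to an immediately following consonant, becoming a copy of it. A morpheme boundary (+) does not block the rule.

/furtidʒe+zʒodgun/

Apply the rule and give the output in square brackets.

[furtidʒe+ʒʒoggun]

/z/ before /ʒ/ → [ʒ] (total assimilation)
/d/ before /g/ → [g] (total assimilation)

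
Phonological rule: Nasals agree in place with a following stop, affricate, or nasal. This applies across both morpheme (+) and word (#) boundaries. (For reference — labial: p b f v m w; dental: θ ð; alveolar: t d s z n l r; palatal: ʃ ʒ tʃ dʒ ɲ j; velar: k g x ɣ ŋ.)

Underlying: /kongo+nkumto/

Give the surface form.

/n/ before /g/ (velar) → [ŋ]
/n/ before /k/ (velar) → [ŋ]
/m/ before /t/ (alveolar) → [n]

[koŋgo+ŋkunto]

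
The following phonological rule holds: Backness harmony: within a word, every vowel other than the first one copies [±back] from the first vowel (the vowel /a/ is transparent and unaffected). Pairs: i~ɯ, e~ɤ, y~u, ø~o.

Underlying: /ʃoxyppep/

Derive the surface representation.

[ʃoxuppɤp]

/y/ harmonizes with /o/ ([+back]) → [u]
/e/ harmonizes with /o/ ([+back]) → [ɤ]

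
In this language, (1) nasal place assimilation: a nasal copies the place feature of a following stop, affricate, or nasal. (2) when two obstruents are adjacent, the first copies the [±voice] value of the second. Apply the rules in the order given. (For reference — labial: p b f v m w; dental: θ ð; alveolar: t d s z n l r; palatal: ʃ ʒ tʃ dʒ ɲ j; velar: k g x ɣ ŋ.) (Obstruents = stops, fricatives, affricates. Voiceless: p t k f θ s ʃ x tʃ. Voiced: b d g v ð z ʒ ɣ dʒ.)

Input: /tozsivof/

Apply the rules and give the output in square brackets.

Rule 1: no segment meets the rule's conditions; no change.
After rule 1: tozsivof
Rule 2: /z/ before /s/ (voiceless) → [s]

[tossivof]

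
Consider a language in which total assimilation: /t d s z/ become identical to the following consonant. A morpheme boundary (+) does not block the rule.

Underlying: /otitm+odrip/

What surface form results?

[otimm+orrip]

/t/ before /m/ → [m] (total assimilation)
/d/ before /r/ → [r] (total assimilation)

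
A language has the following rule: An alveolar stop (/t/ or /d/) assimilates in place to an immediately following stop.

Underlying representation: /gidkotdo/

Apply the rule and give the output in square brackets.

[gigkotdo]

/d/ before /k/ (velar) → [g]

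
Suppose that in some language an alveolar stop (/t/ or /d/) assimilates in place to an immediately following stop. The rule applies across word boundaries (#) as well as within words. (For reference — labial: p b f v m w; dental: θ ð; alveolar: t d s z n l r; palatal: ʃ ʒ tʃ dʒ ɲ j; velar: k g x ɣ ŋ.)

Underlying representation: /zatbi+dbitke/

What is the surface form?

/t/ before /b/ (labial) → [p]
/d/ before /b/ (labial) → [b]
/t/ before /k/ (velar) → [k]

[zapbi+bbikke]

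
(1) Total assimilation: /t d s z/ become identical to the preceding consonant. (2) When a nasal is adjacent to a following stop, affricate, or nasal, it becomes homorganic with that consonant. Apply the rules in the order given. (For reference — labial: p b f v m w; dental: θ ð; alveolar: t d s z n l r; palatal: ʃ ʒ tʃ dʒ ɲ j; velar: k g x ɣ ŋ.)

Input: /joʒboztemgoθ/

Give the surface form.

[joʒbozzeŋgoθ]

Rule 1: /t/ after /z/ → [z] (total assimilation)
After rule 1: joʒbozzemgoθ
Rule 2: /m/ before /g/ (velar) → [ŋ]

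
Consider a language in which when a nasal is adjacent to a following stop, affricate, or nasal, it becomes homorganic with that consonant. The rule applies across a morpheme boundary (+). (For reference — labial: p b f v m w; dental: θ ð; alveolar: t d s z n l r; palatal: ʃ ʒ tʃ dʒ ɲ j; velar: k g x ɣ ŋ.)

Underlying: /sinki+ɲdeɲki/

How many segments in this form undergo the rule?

3

/n/ before /k/ (velar) → [ŋ]
/ɲ/ before /d/ (alveolar) → [n]
/ɲ/ before /k/ (velar) → [ŋ]
3 segments change.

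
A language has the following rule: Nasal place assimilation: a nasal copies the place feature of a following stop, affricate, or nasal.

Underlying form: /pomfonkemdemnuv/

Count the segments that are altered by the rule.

3

/n/ before /k/ (velar) → [ŋ]
/m/ before /d/ (alveolar) → [n]
/m/ before /n/ (alveolar) → [n]
3 segments change.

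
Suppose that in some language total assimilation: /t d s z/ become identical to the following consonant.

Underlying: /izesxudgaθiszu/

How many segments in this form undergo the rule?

/s/ before /x/ → [x] (total assimilation)
/d/ before /g/ → [g] (total assimilation)
/s/ before /z/ → [z] (total assimilation)
3 segments change.

3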